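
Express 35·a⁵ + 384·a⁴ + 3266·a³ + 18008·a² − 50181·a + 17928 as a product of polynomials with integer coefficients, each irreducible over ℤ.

Among the possible rational roots, a = 3/7 is a root, so (7·a − 3) divides it; the quotient is 5·a⁴ + 57·a³ + 491·a² + 2783·a − 5976.
Then a = 8/5 is a root, so (5·a − 8) is a factor; dividing leaves a³ + 13·a² + 119·a + 747.
Then a = −9 is a root, so (a + 9) divides it; the quotient is a² + 4·a + 83.
The quadratic a² + 4·a + 83 has discriminant −316 < 0 and is irreducible over ℤ.

(5·a − 8)·(7·a − 3)·(a + 9)·(a² + 4·a + 83)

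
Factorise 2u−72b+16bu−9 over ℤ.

Group as (16bu−72b) + (2u−9) = 8b(2u−9) + (2u−9).
Both groups share the factor (2u−9).

(2u−9)(8b+1)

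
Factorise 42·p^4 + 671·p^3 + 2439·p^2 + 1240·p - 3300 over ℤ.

(2·p + 5)·(3·p + 10)·(7·p - 6)·(p + 11)

Testing divisors of the constant over divisors of the leading coefficient, p = -10/3 is a root, so (3·p + 10) divides it; the quotient is 14·p^3 + 177·p^2 + 223·p - 330.
Next, p = 6/7 is a root, so (7·p - 6) divides it; the quotient is 2·p^2 + 27·p + 55.
The remaining quadratic factors as (2·p + 5)(p + 11).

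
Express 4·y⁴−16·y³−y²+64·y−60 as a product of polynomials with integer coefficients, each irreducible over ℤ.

(2·y−3)·(2·y−5)·(y+2)·(y−2)

By the rational root theorem, y = 5/2 is a root, so (2·y−5) divides it; the quotient is 2·y³−3·y²−8·y+12.
Next, y = −2 is a root, giving the factor (y+2) and quotient 2·y²−7·y+6.
The remaining quadratic factors as (2·y−3)(y−2).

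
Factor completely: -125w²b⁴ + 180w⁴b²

Pull out the common factor 5w²b²; 36w² - 25b² is a difference of squares.

5b²w²(6w - 5b)(6w + 5b)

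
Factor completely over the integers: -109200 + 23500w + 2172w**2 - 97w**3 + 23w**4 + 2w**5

Testing divisors of the constant over divisors of the leading coefficient, w = -10 is a root, giving the factor (w + 10) and quotient 2w**4 + 3w**3 - 127w**2 + 3442w - 10920.
Next, w = 7/2 is a root, so (2w - 7) divides it; the quotient is w**3 + 5w**2 - 46w + 1560.
Next, w = -15 is a root, so (w + 15) divides it; the quotient is w**2 - 10w + 104.
The quadratic w**2 - 10w + 104 has discriminant -316 < 0 and is irreducible over ℤ.

(2w - 7)(w + 10)(w + 15)(w**2 - 10w + 104)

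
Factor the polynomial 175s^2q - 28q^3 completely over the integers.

Pull out the common factor 7q; 25s^2 - 4q^2 is a difference of squares.

7q(5s - 2q)(5s + 2q)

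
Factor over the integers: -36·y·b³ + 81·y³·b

9·b·y·(3·y - 2·b)·(3·y + 2·b)

Factor out 9·y·b, leaving 9·y² - 4·b², which is a difference of two squares.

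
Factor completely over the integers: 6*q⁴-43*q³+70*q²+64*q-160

Testing divisors of the constant over divisors of the leading coefficient, q = 4 is a root, giving the factor (q-4) and quotient 6*q³-19*q²-6*q+40.
Next, q = 2 is a root, so (q-2) divides it; the quotient is 6*q²-7*q-20.
The remaining quadratic factors as (2*q-5)(3*q+4).

(2*q-5)*(3*q+4)*(q-2)*(q-4)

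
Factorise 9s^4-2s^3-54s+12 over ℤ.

Group as (9s^4-54s) + (-2s^3+12) = 9s(s^3-6) - 2(s^3-6).
Both groups share the factor (s^3-6).

(9s-2)(s^3-6)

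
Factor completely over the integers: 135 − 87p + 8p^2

Need a pair with product 8·135 = 1080 and sum −87: that's −72 and −15.
Split the middle term: 8p^2 − 72p − 15p + 135 = 8p(p − 9) − 15(p − 9).

(8p − 15)(p − 9)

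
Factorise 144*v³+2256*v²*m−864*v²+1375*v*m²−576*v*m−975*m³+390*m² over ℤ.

Group: 12*v*(12*v²+175*v*m−72*v−75*m²+30*m) + 13*m*(12*v²+175*v*m−72*v−75*m²+30*m); both groups contain (12*v²+175*v*m−72*v−75*m²+30*m), so (12*v+13*m) is a factor with cofactor 12*v²+175*v*m−72*v−75*m²+30*m.
The cofactor groups again: 12*v²+175*v*m−72*v−75*m²+30*m = 12*v*(v+15*m−6) − 5*m*(v+15*m−6); both groups contain (v+15*m−6), giving (12*v−5*m)*(v+15*m−6).

(12*v−5*m)*(12*v+13*m)*(v+15*m−6)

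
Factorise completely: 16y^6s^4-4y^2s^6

4s^4y^2(2y^2-s)(2y^2+s)

Pull out the common factor 4y^2s^4, leaving 4y^4-s^2.
Recognize a difference of squares with the parts 2y^2 and s.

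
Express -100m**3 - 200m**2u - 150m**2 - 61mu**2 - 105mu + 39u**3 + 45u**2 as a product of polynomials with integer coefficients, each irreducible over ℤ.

Group: m(-100m**2 - 100mu - 150m + 39u**2 + 45u) + u(-100m**2 - 100mu - 150m + 39u**2 + 45u); both groups contain (-100m**2 - 100mu - 150m + 39u**2 + 45u), so (m + u) is a factor with cofactor -100m**2 - 100mu - 150m + 39u**2 + 45u.
The cofactor groups again: -100m**2 - 100mu - 150m + 39u**2 + 45u = -10m(10m - 3u) + (-13u - 15)(10m - 3u); both groups contain (10m - 3u), giving -(10m + 13u + 15)(10m - 3u).

-(10m + 13u + 15)(10m - 3u)(m + u)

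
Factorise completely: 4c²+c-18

(4c+9)(c-2)

Need a pair with product 4·(-18) = -72 and sum 1: that's -8 and 9.
Split the middle term: 4c²-8c + 9c-18 = 4c(c-2) + 9(c-2).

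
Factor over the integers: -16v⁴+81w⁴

Write as (9w²)² − (4v²)², then factor 9w²-4v² once more.

(3w-2v)(3w+2v)(9w²+4v²)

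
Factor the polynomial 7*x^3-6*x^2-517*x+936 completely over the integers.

(7*x-13)*(x+9)*(x-8)

Testing divisors of the constant over divisors of the leading coefficient, x = 13/7 is a root, so (7*x-13) divides it; the quotient is x^2+x-72.
The remaining quadratic factors as (x+9)(x-8).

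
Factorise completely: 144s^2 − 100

4(6s + 5)(6s − 5)

Every term has a factor of 4. Then 36s^2 − 25 = (6s)² − (5)².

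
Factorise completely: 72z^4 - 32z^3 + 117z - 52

(9z - 4)(8z^3 + 13)

Group as (72z^4 + 117z) + (-32z^3 - 52) = 9z(8z^3 + 13) - 4(8z^3 + 13).
Both groups share the factor (8z^3 + 13).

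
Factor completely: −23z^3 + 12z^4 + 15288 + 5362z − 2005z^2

Testing divisors of the constant over divisors of the leading coefficient, z = −13 is a root, so (z + 13) divides it; the quotient is 12z^3 − 179z^2 + 322z + 1176.
Then z = −7/4 is a root, giving the factor (4z + 7) and quotient 3z^2 − 50z + 168.
The remaining quadratic factors as (z − 12)(3z − 14).

(3z − 14)(4z + 7)(z + 13)(z − 12)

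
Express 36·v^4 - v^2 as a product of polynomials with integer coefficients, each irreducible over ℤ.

v^2·(6·v + 1)·(6·v - 1)

Every term has a factor of v^2; factoring it out leaves 36·v^2 - 1.
Recognize a difference of squares with the parts 6·v and 1.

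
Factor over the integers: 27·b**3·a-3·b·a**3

Factor out 3·b·a, leaving 9·b**2-a**2, which is a difference of two squares.

3·a·b·(3·b-a)·(3·b+a)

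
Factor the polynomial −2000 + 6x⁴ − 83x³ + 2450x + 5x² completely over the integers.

By the rational root theorem, x = 5/6 is a root, giving the factor (6x − 5) and quotient x³ − 13x² − 10x + 400.
Continuing, x = −5 is a root, so (x + 5) divides it; the quotient is x² − 18x + 80.
The remaining quadratic factors as (x − 10)(x − 8).

(6x − 5)(x + 5)(x − 10)(x − 8)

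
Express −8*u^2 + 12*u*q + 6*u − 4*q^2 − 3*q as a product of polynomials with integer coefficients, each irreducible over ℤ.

Group: −2*u*(4*u − 4*q − 3) + q*(4*u − 4*q − 3); both groups contain (4*u − 4*q − 3).

−(4*u − 4*q − 3)*(2*u − q)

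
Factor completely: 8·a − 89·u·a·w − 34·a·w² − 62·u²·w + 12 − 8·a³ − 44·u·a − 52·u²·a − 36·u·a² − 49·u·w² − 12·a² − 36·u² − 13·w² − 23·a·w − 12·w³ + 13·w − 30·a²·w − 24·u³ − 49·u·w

Group: 2·u·(−12·u² − 20·u·a − 25·u·w − 24·u − 8·a² − 22·a·w − 20·a − 12·w² − 25·w − 12) + (a + w − 1)·(−12·u² − 20·u·a − 25·u·w − 24·u − 8·a² − 22·a·w − 20·a − 12·w² − 25·w − 12); both groups contain (−12·u² − 20·u·a − 25·u·w − 24·u − 8·a² − 22·a·w − 20·a − 12·w² − 25·w − 12), so (2·u + a + w − 1) is a factor with cofactor −12·u² − 20·u·a − 25·u·w − 24·u − 8·a² − 22·a·w − 20·a − 12·w² − 25·w − 12.
The cofactor groups again: −12·u² − 20·u·a − 25·u·w − 24·u − 8·a² − 22·a·w − 20·a − 12·w² − 25·w − 12 = −4·u·(3·u + 2·a + 4·w + 3) + (−4·a − 3·w − 4)·(3·u + 2·a + 4·w + 3); both groups contain (3·u + 2·a + 4·w + 3), giving −(4·u + 4·a + 3·w + 4)·(3·u + 2·a + 4·w + 3).

−(3·u + 2·a + 4·w + 3)·(4·u + 4·a + 3·w + 4)·(2·u + a + w − 1)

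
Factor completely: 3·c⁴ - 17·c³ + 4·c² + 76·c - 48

By the rational root theorem, c = 4 is a root, so (c - 4) divides it; the quotient is 3·c³ - 5·c² - 16·c + 12.
Then c = -2 is a root, giving the factor (c + 2) and quotient 3·c² - 11·c + 6.
The remaining quadratic factors as (c - 3)(3·c - 2).

(3·c - 2)·(c + 2)·(c - 3)·(c - 4)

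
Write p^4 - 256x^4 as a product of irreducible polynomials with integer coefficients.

(p)⁴ − (4x)⁴ = ((p)² − (4x)²)((p)² + (4x)²); the first factor splits again, the second (p^2 + 16x^2) is irreducible.

(p + 4x)(p - 4x)(p^2 + 16x^2)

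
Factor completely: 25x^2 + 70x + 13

(5x + 1)(5x + 13)

Need a pair with product 25·13 = 325 and sum 70: that's 65 and 5.
Split the middle term: 25x^2 + 65x + 5x + 13 = 5x(5x + 13) + (5x + 13).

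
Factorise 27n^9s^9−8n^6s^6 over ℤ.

n^6s^6(3ns−2)(9n^2s^2+6ns+4)

Pull out the common factor n^6s^6, leaving 27n^3s^3−8.
Recognize a difference of cubes with the parts 3ns and 2.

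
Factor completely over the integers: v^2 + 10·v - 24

Two integers with product -24 and sum 10 are 12 and -2.

(v + 12)·(v - 2)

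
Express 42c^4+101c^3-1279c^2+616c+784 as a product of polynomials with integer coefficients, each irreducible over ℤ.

(6c-7)(7c+4)(c+7)(c-4)

Among the possible rational roots, c = 7/6 is a root, giving the factor (6c-7) and quotient 7c^3+25c^2-184c-112.
Then c = -4/7 is a root, so (7c+4) divides it; the quotient is c^2+3c-28.
The remaining quadratic factors as (c-4)(c+7).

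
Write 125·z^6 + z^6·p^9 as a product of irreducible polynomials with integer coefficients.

z^6·(p^3 + 5)·(p^6 - 5·p^3 + 25)

Factor out z^6 first: what remains is p^9 + 125.
Recognize a sum of cubes with the parts 5 and p^3.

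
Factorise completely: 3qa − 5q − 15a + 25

Group as (3qa − 5q) + (−15a + 25) = q(3a − 5) − 5(3a − 5).
Both groups share the factor (3a − 5).

(3a − 5)(q − 5)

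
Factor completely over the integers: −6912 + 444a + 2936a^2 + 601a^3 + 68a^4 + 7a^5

(7a − 9)(a + 2)(a + 6)(a^2 + 3a + 64)

Trying the rational-root candidates, a = 9/7 is a root, so (7a − 9) is a factor; dividing leaves a^4 + 11a^3 + 100a^2 + 548a + 768.
Continuing, a = −6 is a root, so (a + 6) is a factor; dividing leaves a^3 + 5a^2 + 70a + 128.
Continuing, a = −2 is a root, giving the factor (a + 2) and quotient a^2 + 3a + 64.
The quadratic a^2 + 3a + 64 has discriminant −247 < 0 and is irreducible over ℤ.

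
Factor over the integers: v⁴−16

Difference of squares twice: with A = v and B = 2, A⁴ − B⁴ = (A² − B²)(A² + B²), and A² − B² factors again.

(v+2)(v−2)(v²+4)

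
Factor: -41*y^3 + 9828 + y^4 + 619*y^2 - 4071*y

Testing divisors of the constant over divisors of the leading coefficient, y = 9 is a root, so (y - 9) divides it; the quotient is y^3 - 32*y^2 + 331*y - 1092.
Then y = 12 is a root, giving the factor (y - 12) and quotient y^2 - 20*y + 91.
The remaining quadratic factors as (y - 7)(y - 13).

(y - 12)*(y - 13)*(y - 7)*(y - 9)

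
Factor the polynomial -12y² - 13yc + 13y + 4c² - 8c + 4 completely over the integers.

Group: -3y(4y - c + 1) + (-4c + 4)(4y - c + 1); both groups contain (4y - c + 1).

-(4y - c + 1)(3y + 4c - 4)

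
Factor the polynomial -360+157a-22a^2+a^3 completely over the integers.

Trying the rational-root candidates, a = 9 is a root, so (a-9) divides it; the quotient is a^2-13a+40.
The remaining quadratic factors as (a-8)(a-5).

(a-5)(a-8)(a-9)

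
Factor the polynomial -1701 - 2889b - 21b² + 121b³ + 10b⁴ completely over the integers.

(2b - 9)(5b + 3)(b + 7)(b + 9)

Testing divisors of the constant over divisors of the leading coefficient, b = -7 is a root, giving the factor (b + 7) and quotient 10b³ + 51b² - 378b - 243.
Continuing, b = 9/2 is a root, so (2b - 9) divides it; the quotient is 5b² + 48b + 27.
The remaining quadratic factors as (5b + 3)(b + 9).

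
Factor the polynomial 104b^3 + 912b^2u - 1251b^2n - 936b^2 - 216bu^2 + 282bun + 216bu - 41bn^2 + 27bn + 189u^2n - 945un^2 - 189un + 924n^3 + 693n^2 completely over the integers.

Group: b(104b^2 - 24bu - 3bn + 21un - 77n^2) + (9u - 12n - 9)(104b^2 - 24bu - 3bn + 21un - 77n^2); both groups contain (104b^2 - 24bu - 3bn + 21un - 77n^2), so (b + 9u - 12n - 9) is a factor with cofactor 104b^2 - 24bu - 3bn + 21un - 77n^2.
The cofactor groups again: 104b^2 - 24bu - 3bn + 21un - 77n^2 = 13b(8b - 7n) + (-3u + 11n)(8b - 7n); both groups contain (8b - 7n), giving (13b - 3u + 11n)(8b - 7n).

(13b - 3u + 11n)(8b - 7n)(b + 9u - 12n - 9)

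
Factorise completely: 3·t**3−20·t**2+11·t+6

(3·t+1)·(t−1)·(t−6)

Testing divisors of the constant over divisors of the leading coefficient, t = 1 is a root, so (t−1) divides it; the quotient is 3·t**2−17·t−6.
The remaining quadratic factors as (3·t+1)(t−6).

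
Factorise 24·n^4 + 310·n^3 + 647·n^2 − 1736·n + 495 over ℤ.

(2·n + 11)·(3·n − 1)·(4·n − 5)·(n + 9)

Among the possible rational roots, n = 5/4 is a root, so (4·n − 5) divides it; the quotient is 6·n^3 + 85·n^2 + 268·n − 99.
Next, n = −11/2 is a root, so (2·n + 11) is a factor; dividing leaves 3·n^2 + 26·n − 9.
The remaining quadratic factors as (n + 9)(3·n − 1).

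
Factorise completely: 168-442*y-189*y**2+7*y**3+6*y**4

By the rational root theorem, y = 1/3 is a root, so (3*y-1) divides it; the quotient is 2*y**3+3*y**2-62*y-168.
Then y = -4 is a root, so (y+4) divides it; the quotient is 2*y**2-5*y-42.
The remaining quadratic factors as (2*y+7)(y-6).

(2*y+7)*(3*y-1)*(y+4)*(y-6)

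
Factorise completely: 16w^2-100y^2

Every term has a factor of 4. Then 4w^2-25y^2 = (2w)² − (5y)².

4(2w+5y)(2w-5y)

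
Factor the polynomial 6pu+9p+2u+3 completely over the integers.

Group as (6pu+9p) + (2u+3) = 3p(2u+3) + (2u+3).
Both groups share the factor (2u+3).

(2u+3)(3p+1)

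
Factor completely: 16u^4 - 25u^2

u^2(4u + 5)(4u - 5)

Every term has a factor of u^2; factoring it out leaves 16u^2 - 25.
Recognize a difference of squares with the parts 4u and 5.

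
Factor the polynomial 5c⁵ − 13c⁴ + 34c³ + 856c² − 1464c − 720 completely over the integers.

(5c + 2)(c + 5)(c − 2)(c² − 6c + 36)

Testing divisors of the constant over divisors of the leading coefficient, c = −5 is a root, giving the factor (c + 5) and quotient 5c⁴ − 38c³ + 224c² − 264c − 144.
Next, c = 2 is a root, so (c − 2) is a factor; dividing leaves 5c³ − 28c² + 168c + 72.
Continuing, c = −2/5 is a root, giving the factor (5c + 2) and quotient c² − 6c + 36.
The quadratic c² − 6c + 36 has discriminant −108 < 0 and is irreducible over ℤ.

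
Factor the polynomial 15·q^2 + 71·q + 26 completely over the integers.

(3·q + 13)·(5·q + 2)

Need a pair with product 15·26 = 390 and sum 71: that's 65 and 6.
Split the middle term: 15·q^2 + 65·q + 6·q + 26 = 5·q·(3·q + 13) + 2·(3·q + 13).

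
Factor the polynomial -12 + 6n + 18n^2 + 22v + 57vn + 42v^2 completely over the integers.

(6v + 3n - 2)(7v + 6n + 6)

Group: 7v(6v + 3n - 2) + (6n + 6)(6v + 3n - 2); both groups contain (6v + 3n - 2).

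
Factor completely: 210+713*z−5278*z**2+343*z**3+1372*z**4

Testing divisors of the constant over divisors of the leading coefficient, z = −1/7 is a root, giving the factor (7*z+1) and quotient 196*z**3+21*z**2−757*z+210.
Continuing, z = −15/7 is a root, so (7*z+15) divides it; the quotient is 28*z**2−57*z+14.
The remaining quadratic factors as (4*z−7)(7*z−2).

(4*z−7)*(7*z+1)*(7*z+15)*(7*z−2)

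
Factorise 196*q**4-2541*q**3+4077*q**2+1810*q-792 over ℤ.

By the rational root theorem, q = -4/7 is a root, giving the factor (7*q+4) and quotient 28*q**3-379*q**2+799*q-198.
Then q = 2/7 is a root, so (7*q-2) is a factor; dividing leaves 4*q**2-53*q+99.
The remaining quadratic factors as (4*q-9)(q-11).

(4*q-9)*(7*q+4)*(7*q-2)*(q-11)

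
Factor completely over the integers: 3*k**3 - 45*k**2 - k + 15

(k - 15)*(3*k**2 - 1)

Group as (3*k**3 - k) + (-45*k**2 + 15) = k*(3*k**2 - 1) - 15*(3*k**2 - 1).
Both groups share the factor (3*k**2 - 1).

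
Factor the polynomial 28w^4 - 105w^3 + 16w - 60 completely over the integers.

(4w - 15)(7w^3 + 4)

Group as (28w^4 + 16w) + (-105w^3 - 60) = 4w(7w^3 + 4) - 15(7w^3 + 4).
Both groups share the factor (7w^3 + 4).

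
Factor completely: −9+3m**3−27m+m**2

(3m+1)(m+3)(m−3)

Testing divisors of the constant over divisors of the leading coefficient, m = 3 is a root, so (m−3) divides it; the quotient is 3m**2+10m+3.
The remaining quadratic factors as (3m+1)(m+3).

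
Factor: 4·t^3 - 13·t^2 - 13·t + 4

(4·t - 1)·(t + 1)·(t - 4)

Among the possible rational roots, t = 1/4 is a root, so (4·t - 1) divides it; the quotient is t^2 - 3·t - 4.
The remaining quadratic factors as (t + 1)(t - 4).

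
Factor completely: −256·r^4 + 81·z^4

(3·z)⁴ − (4·r)⁴ = ((3·z)² − (4·r)²)((3·z)² + (4·r)²); the first factor splits again, the second (9·z^2 + 16·r^2) is irreducible.

(3·z − 4·r)·(3·z + 4·r)·(9·z^2 + 16·r^2)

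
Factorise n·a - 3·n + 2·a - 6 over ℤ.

(a - 3)·(n + 2)

Group as (n·a - 3·n) + (2·a - 6) = n·(a - 3) + 2·(a - 3).
Both groups share the factor (a - 3).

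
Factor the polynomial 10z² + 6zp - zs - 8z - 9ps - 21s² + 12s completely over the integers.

(2z - 3s)(5z + 3p + 7s - 4)

Group: 2z(5z + 3p + 7s - 4) - 3s(5z + 3p + 7s - 4); both groups contain (5z + 3p + 7s - 4).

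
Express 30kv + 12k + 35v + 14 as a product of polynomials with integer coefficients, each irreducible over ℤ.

Group as (30kv + 12k) + (35v + 14) = 6k(5v + 2) + 7(5v + 2).
Both groups share the factor (5v + 2).

(5v + 2)(6k + 7)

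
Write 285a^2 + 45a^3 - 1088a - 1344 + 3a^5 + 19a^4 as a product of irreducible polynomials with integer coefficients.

(3a - 8)(a + 1)(a + 7)(a^2 + a + 24)

Testing divisors of the constant over divisors of the leading coefficient, a = 8/3 is a root, so (3a - 8) divides it; the quotient is a^4 + 9a^3 + 39a^2 + 199a + 168.
Continuing, a = -7 is a root, giving the factor (a + 7) and quotient a^3 + 2a^2 + 25a + 24.
Continuing, a = -1 is a root, so (a + 1) is a factor; dividing leaves a^2 + a + 24.
The quadratic a^2 + a + 24 has discriminant -95 < 0 and is irreducible over ℤ.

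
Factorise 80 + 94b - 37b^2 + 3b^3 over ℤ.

By the rational root theorem, b = 5 is a root, so (b - 5) divides it; the quotient is 3b^2 - 22b - 16.
The remaining quadratic factors as (3b + 2)(b - 8).

(3b + 2)(b - 5)(b - 8)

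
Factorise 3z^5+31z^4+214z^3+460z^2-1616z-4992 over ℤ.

(3z-8)(z+3)(z+4)(z^2+6z+52)

Among the possible rational roots, z = -4 is a root, so (z+4) divides it; the quotient is 3z^4+19z^3+138z^2-92z-1248.
Continuing, z = 8/3 is a root, giving the factor (3z-8) and quotient z^3+9z^2+70z+156.
Then z = -3 is a root, so (z+3) divides it; the quotient is z^2+6z+52.
The quadratic z^2+6z+52 has discriminant -172 < 0 and is irreducible over ℤ.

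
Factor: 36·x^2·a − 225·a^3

9·a·(2·x − 5·a)·(2·x + 5·a)

Factor out 9·a, leaving 4·x^2 − 25·a^2, which is a difference of two squares.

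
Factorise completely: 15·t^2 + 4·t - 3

Need a pair with product 15·(-3) = -45 and sum 4: that's 9 and -5.
Split the middle term: 15·t^2 + 9·t - 5·t - 3 = 3·t·(5·t + 3) - (5·t + 3).

(3·t - 1)·(5·t + 3)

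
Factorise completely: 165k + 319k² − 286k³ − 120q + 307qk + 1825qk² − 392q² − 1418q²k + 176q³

(8q − 11k)(2q − 13k − 5)(11q − 2k + 3)

Group: 8q(22q² − 147qk − 49q + 26k² − 29k − 15) − 11k(22q² − 147qk − 49q + 26k² − 29k − 15); both groups contain (22q² − 147qk − 49q + 26k² − 29k − 15), so (8q − 11k) is a factor with cofactor 22q² − 147qk − 49q + 26k² − 29k − 15.
The cofactor groups again: 22q² − 147qk − 49q + 26k² − 29k − 15 = 11q(2q − 13k − 5) + (−2k + 3)(2q − 13k − 5); both groups contain (2q − 13k − 5), giving (11q − 2k + 3)(2q − 13k − 5).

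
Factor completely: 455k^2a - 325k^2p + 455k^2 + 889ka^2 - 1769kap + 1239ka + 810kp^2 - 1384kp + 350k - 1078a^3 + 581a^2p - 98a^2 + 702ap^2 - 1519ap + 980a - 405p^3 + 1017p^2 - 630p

Group: 7a(65k^2 + 127ka - 162kp + 50k - 154a^2 - 27ap + 140a + 81p^2 - 90p) + (-5p + 7)(65k^2 + 127ka - 162kp + 50k - 154a^2 - 27ap + 140a + 81p^2 - 90p); both groups contain (65k^2 + 127ka - 162kp + 50k - 154a^2 - 27ap + 140a + 81p^2 - 90p), so (7a - 5p + 7) is a factor with cofactor 65k^2 + 127ka - 162kp + 50k - 154a^2 - 27ap + 140a + 81p^2 - 90p.
The cofactor groups again: 65k^2 + 127ka - 162kp + 50k - 154a^2 - 27ap + 140a + 81p^2 - 90p = 13k(5k + 14a - 9p) + (-11a - 9p + 10)(5k + 14a - 9p); both groups contain (5k + 14a - 9p), giving (13k - 11a - 9p + 10)(5k + 14a - 9p).

(13k - 11a - 9p + 10)(5k + 14a - 9p)(7a - 5p + 7)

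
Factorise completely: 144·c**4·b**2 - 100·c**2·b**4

4·b**2·c**2·(6·c - 5·b)·(6·c + 5·b)

Factor out 4·c**2·b**2, leaving 36·c**2 - 25·b**2, which is a difference of two squares.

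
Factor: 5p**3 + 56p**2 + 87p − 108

Trying the rational-root candidates, p = −9 is a root, giving the factor (p + 9) and quotient 5p**2 + 11p − 12.
The remaining quadratic factors as (p + 3)(5p − 4).

(5p − 4)(p + 3)(p + 9)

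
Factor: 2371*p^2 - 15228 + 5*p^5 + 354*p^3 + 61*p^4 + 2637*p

(5*p - 9)*(p + 4)*(p + 9)*(p^2 + p + 47)

Among the possible rational roots, p = 9/5 is a root, giving the factor (5*p - 9) and quotient p^4 + 14*p^3 + 96*p^2 + 647*p + 1692.
Continuing, p = -4 is a root, giving the factor (p + 4) and quotient p^3 + 10*p^2 + 56*p + 423.
Next, p = -9 is a root, so (p + 9) is a factor; dividing leaves p^2 + p + 47.
The quadratic p^2 + p + 47 has discriminant -187 < 0 and is irreducible over ℤ.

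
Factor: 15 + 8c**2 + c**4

Substitute u = c**2 to get a quadratic in u, then factor.
c**2 + 3 is irreducible over ℤ (always positive, so no real roots).
c**2 + 5 is irreducible over ℤ (always positive, so no real roots).

(c**2 + 3)(c**2 + 5)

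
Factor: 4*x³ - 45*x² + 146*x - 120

Testing divisors of the constant over divisors of the leading coefficient, x = 5/4 is a root, giving the factor (4*x - 5) and quotient x² - 10*x + 24.
The remaining quadratic factors as (x - 6)(x - 4).

(4*x - 5)*(x - 4)*(x - 6)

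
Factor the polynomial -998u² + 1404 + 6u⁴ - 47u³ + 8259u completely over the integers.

Testing divisors of the constant over divisors of the leading coefficient, u = -13 is a root, so (u + 13) is a factor; dividing leaves 6u³ - 125u² + 627u + 108.
Then u = 9 is a root, so (u - 9) divides it; the quotient is 6u² - 71u - 12.
The remaining quadratic factors as (6u + 1)(u - 12).

(6u + 1)(u + 13)(u - 12)(u - 9)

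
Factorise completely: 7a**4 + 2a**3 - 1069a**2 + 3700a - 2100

(7a - 5)(a + 14)(a - 10)(a - 3)

By the rational root theorem, a = 10 is a root, so (a - 10) is a factor; dividing leaves 7a**3 + 72a**2 - 349a + 210.
Continuing, a = -14 is a root, so (a + 14) is a factor; dividing leaves 7a**2 - 26a + 15.
The remaining quadratic factors as (7a - 5)(a - 3).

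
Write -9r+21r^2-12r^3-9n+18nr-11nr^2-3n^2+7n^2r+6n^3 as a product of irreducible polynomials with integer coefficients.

Group: n(6n^2+nr-3n-12r^2+21r-9) + r(6n^2+nr-3n-12r^2+21r-9); both groups contain (6n^2+nr-3n-12r^2+21r-9), so (n+r) is a factor with cofactor 6n^2+nr-3n-12r^2+21r-9.
The cofactor groups again: 6n^2+nr-3n-12r^2+21r-9 = 2n(3n-4r+3) + (3r-3)(3n-4r+3); both groups contain (3n-4r+3), giving (2n+3r-3)(3n-4r+3).

(2n+3r-3)(3n-4r+3)(n+r)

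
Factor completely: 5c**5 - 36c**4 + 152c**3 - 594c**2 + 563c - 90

Testing divisors of the constant over divisors of the leading coefficient, c = 5 is a root, so (c - 5) is a factor; dividing leaves 5c**4 - 11c**3 + 97c**2 - 109c + 18.
Continuing, c = 1 is a root, so (c - 1) is a factor; dividing leaves 5c**3 - 6c**2 + 91c - 18.
Next, c = 1/5 is a root, so (5c - 1) is a factor; dividing leaves c**2 - c + 18.
The quadratic c**2 - c + 18 has discriminant -71 < 0 and is irreducible over ℤ.

(5c - 1)(c - 1)(c - 5)(c**2 - c + 18)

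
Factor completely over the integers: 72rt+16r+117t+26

Group as (72rt+16r) + (117t+26) = 8r(9t+2) + 13(9t+2).
Both groups share the factor (9t+2).

(8r+13)(9t+2)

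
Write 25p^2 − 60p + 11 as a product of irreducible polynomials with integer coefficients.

(5p − 1)(5p − 11)

Need a pair with product 25·11 = 275 and sum −60: that's −5 and −55.
Split the middle term: 25p^2 − 5p − 55p + 11 = 5p(5p − 1) − 11(5p − 1).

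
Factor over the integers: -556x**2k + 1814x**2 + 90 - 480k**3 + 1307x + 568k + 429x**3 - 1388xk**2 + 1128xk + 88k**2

(3x - 8k + 10)(11x + 10k + 9)(13x + 6k + 1)

Group: 13x(33x**2 - 58xk + 137x - 80k**2 + 28k + 90) + (6k + 1)(33x**2 - 58xk + 137x - 80k**2 + 28k + 90); both groups contain (33x**2 - 58xk + 137x - 80k**2 + 28k + 90), so (13x + 6k + 1) is a factor with cofactor 33x**2 - 58xk + 137x - 80k**2 + 28k + 90.
The cofactor groups again: 33x**2 - 58xk + 137x - 80k**2 + 28k + 90 = 11x(3x - 8k + 10) + (10k + 9)(3x - 8k + 10); both groups contain (3x - 8k + 10), giving (11x + 10k + 9)(3x - 8k + 10).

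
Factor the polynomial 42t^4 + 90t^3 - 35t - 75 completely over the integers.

(7t + 15)(6t^3 - 5)

Group as (42t^4 - 35t) + (90t^3 - 75) = 7t(6t^3 - 5) + 15(6t^3 - 5).
Both groups share the factor (6t^3 - 5).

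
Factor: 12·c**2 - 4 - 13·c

Need a pair with product 12·(-4) = -48 and sum -13: that's -16 and 3.
Split the middle term: 12·c**2 - 16·c + 3·c - 4 = 4·c·(3·c - 4) + (3·c - 4).

(3·c - 4)·(4·c + 1)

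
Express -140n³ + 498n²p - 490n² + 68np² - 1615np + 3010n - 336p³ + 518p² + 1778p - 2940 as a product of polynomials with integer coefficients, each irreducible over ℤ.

Group: 2n(-70n² + 4np + 245n + 48p² + 22p - 210) + (-7p + 14)(-70n² + 4np + 245n + 48p² + 22p - 210); both groups contain (-70n² + 4np + 245n + 48p² + 22p - 210), so (2n - 7p + 14) is a factor with cofactor -70n² + 4np + 245n + 48p² + 22p - 210.
The cofactor groups again: -70n² + 4np + 245n + 48p² + 22p - 210 = -10n(7n - 6p - 14) + (-8p + 15)(7n - 6p - 14); both groups contain (7n - 6p - 14), giving -(10n + 8p - 15)(7n - 6p - 14).

-(10n + 8p - 15)(2n - 7p + 14)(7n - 6p - 14)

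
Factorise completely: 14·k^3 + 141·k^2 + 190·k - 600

(2·k + 15)·(7·k - 10)·(k + 4)

Among the possible rational roots, k = 10/7 is a root, so (7·k - 10) is a factor; dividing leaves 2·k^2 + 23·k + 60.
The remaining quadratic factors as (2·k + 15)(k + 4).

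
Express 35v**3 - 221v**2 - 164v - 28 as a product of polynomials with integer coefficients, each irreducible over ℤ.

Testing divisors of the constant over divisors of the leading coefficient, v = -2/7 is a root, so (7v + 2) divides it; the quotient is 5v**2 - 33v - 14.
The remaining quadratic factors as (v - 7)(5v + 2).

(5v + 2)(7v + 2)(v - 7)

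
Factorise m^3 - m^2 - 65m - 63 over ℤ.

(m + 1)(m + 7)(m - 9)

Trying the rational-root candidates, m = -1 is a root, so (m + 1) is a factor; dividing leaves m^2 - 2m - 63.
The remaining quadratic factors as (m - 9)(m + 7).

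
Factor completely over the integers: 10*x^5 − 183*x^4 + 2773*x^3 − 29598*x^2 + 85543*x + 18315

Among the possible rational roots, x = −1/5 is a root, so (5*x + 1) is a factor; dividing leaves 2*x^4 − 37*x^3 + 562*x^2 − 6032*x + 18315.
Continuing, x = 9/2 is a root, so (2*x − 9) divides it; the quotient is x^3 − 14*x^2 + 218*x − 2035.
Next, x = 11 is a root, so (x − 11) divides it; the quotient is x^2 − 3*x + 185.
The quadratic x^2 − 3*x + 185 has discriminant −731 < 0 and is irreducible over ℤ.

(2*x − 9)*(5*x + 1)*(x − 11)*(x^2 − 3*x + 185)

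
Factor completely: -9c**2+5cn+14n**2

-(9c-14n)(c+n)

Group: -c(9c-14n) - n(9c-14n); both groups contain (9c-14n).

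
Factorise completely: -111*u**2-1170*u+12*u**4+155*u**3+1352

(3*u-4)*(4*u+13)*(u+13)*(u-2)

Testing divisors of the constant over divisors of the leading coefficient, u = 4/3 is a root, giving the factor (3*u-4) and quotient 4*u**3+57*u**2+39*u-338.
Continuing, u = -13/4 is a root, so (4*u+13) is a factor; dividing leaves u**2+11*u-26.
The remaining quadratic factors as (u-2)(u+13).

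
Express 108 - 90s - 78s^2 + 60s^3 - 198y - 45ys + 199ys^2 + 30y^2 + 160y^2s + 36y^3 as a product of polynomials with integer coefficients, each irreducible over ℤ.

Group: 2y(18y^2 + 35ys - 39y + 12s^2 - 30s + 18) + (5s + 6)(18y^2 + 35ys - 39y + 12s^2 - 30s + 18); both groups contain (18y^2 + 35ys - 39y + 12s^2 - 30s + 18), so (2y + 5s + 6) is a factor with cofactor 18y^2 + 35ys - 39y + 12s^2 - 30s + 18.
The cofactor groups again: 18y^2 + 35ys - 39y + 12s^2 - 30s + 18 = 9y(2y + 3s - 3) + (4s - 6)(2y + 3s - 3); both groups contain (2y + 3s - 3), giving (9y + 4s - 6)(2y + 3s - 3).

(2y + 3s - 3)(9y + 4s - 6)(2y + 5s + 6)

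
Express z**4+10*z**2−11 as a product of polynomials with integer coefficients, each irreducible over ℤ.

(z+1)*(z−1)*(z**2+11)

Substitute u = z**2 to get a quadratic in u, then factor.
z**2+11 is irreducible over ℤ (always positive, so no real roots).
z**2−1 is a difference of squares.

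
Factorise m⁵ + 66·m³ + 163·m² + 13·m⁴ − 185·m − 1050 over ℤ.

Among the possible rational roots, m = −3 is a root, so (m + 3) is a factor; dividing leaves m⁴ + 10·m³ + 36·m² + 55·m − 350.
Next, m = −7 is a root, so (m + 7) is a factor; dividing leaves m³ + 3·m² + 15·m − 50.
Next, m = 2 is a root, giving the factor (m − 2) and quotient m² + 5·m + 25.
The quadratic m² + 5·m + 25 has discriminant −75 < 0 and is irreducible over ℤ.

(m + 3)·(m + 7)·(m − 2)·(m² + 5·m + 25)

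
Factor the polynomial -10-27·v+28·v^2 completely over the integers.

(4·v-5)·(7·v+2)

Need a pair with product 28·(-10) = -280 and sum -27: that's 8 and -35.
Split the middle term: 28·v^2+8·v - 35·v-10 = 4·v·(7·v+2) - 5·(7·v+2).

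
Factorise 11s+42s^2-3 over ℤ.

(6s-1)(7s+3)

Need a pair with product 42·(-3) = -126 and sum 11: that's -7 and 18.
Split the middle term: 42s^2-7s + 18s-3 = 7s(6s-1) + 3(6s-1).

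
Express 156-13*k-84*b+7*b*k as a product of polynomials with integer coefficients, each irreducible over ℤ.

Group as (7*b*k-84*b) + (-13*k+156) = 7*b*(k-12) - 13*(k-12).
Both groups share the factor (k-12).

(7*b-13)*(k-12)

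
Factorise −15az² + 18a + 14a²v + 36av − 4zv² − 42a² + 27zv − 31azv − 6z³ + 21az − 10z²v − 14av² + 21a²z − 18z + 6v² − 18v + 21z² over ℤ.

Group: a(21az + 14av − 42a + 6z² + 4zv − 21z − 6v + 18) + (−z − v)(21az + 14av − 42a + 6z² + 4zv − 21z − 6v + 18); both groups contain (21az + 14av − 42a + 6z² + 4zv − 21z − 6v + 18), so (a − z − v) is a factor with cofactor 21az + 14av − 42a + 6z² + 4zv − 21z − 6v + 18.
The cofactor groups again: 21az + 14av − 42a + 6z² + 4zv − 21z − 6v + 18 = 3z(7a + 2z − 3) + (2v − 6)(7a + 2z − 3); both groups contain (7a + 2z − 3), giving (3z + 2v − 6)(7a + 2z − 3).

(3z + 2v − 6)(7a + 2z − 3)(a − z − v)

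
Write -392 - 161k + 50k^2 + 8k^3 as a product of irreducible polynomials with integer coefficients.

Testing divisors of the constant over divisors of the leading coefficient, k = 7/2 is a root, so (2k - 7) divides it; the quotient is 4k^2 + 39k + 56.
The remaining quadratic factors as (4k + 7)(k + 8).

(2k - 7)(4k + 7)(k + 8)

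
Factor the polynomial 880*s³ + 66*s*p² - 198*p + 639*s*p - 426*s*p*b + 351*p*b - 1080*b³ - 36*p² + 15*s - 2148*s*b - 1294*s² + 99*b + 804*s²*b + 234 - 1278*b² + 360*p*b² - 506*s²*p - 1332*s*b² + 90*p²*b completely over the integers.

Group: 11*s*(80*s² - 46*s*p - 36*s*b - 74*s + 6*p² + 24*p*b + 33*p - 72*b² - 114*b - 39) + (15*b - 6)*(80*s² - 46*s*p - 36*s*b - 74*s + 6*p² + 24*p*b + 33*p - 72*b² - 114*b - 39); both groups contain (80*s² - 46*s*p - 36*s*b - 74*s + 6*p² + 24*p*b + 33*p - 72*b² - 114*b - 39), so (11*s + 15*b - 6) is a factor with cofactor 80*s² - 46*s*p - 36*s*b - 74*s + 6*p² + 24*p*b + 33*p - 72*b² - 114*b - 39.
The cofactor groups again: 80*s² - 46*s*p - 36*s*b - 74*s + 6*p² + 24*p*b + 33*p - 72*b² - 114*b - 39 = 8*s*(10*s - 2*p - 12*b - 13) + (-3*p + 6*b + 3)*(10*s - 2*p - 12*b - 13); both groups contain (10*s - 2*p - 12*b - 13), giving (8*s - 3*p + 6*b + 3)*(10*s - 2*p - 12*b - 13).

(10*s - 2*p - 12*b - 13)*(11*s + 15*b - 6)*(8*s - 3*p + 6*b + 3)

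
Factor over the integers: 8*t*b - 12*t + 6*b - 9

(2*b - 3)*(4*t + 3)

Group as (8*t*b - 12*t) + (6*b - 9) = 4*t*(2*b - 3) + 3*(2*b - 3).
Both groups share the factor (2*b - 3).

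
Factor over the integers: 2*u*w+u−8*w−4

(2*w+1)*(u−4)

Group as (2*u*w+u) + (−8*w−4) = u*(2*w+1) − 4*(2*w+1).
Both groups share the factor (2*w+1).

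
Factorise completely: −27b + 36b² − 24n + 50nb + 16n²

(2n + 4b − 3)(8n + 9b)

Group: 8n(2n + 4b − 3) + 9b(2n + 4b − 3); both groups contain (2n + 4b − 3).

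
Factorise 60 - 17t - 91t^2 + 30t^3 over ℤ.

(5t + 4)(6t - 5)(t - 3)

Testing divisors of the constant over divisors of the leading coefficient, t = 3 is a root, so (t - 3) divides it; the quotient is 30t^2 - t - 20.
The remaining quadratic factors as (6t - 5)(5t + 4).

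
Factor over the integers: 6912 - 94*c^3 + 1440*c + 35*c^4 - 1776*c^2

Trying the rational-root candidates, c = 8 is a root, so (c - 8) divides it; the quotient is 35*c^3 + 186*c^2 - 288*c - 864.
Continuing, c = 12/5 is a root, giving the factor (5*c - 12) and quotient 7*c^2 + 54*c + 72.
The remaining quadratic factors as (c + 6)(7*c + 12).

(5*c - 12)*(7*c + 12)*(c + 6)*(c - 8)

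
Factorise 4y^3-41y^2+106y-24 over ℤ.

(4y-1)(y-4)(y-6)

Among the possible rational roots, y = 1/4 is a root, so (4y-1) is a factor; dividing leaves y^2-10y+24.
The remaining quadratic factors as (y-6)(y-4).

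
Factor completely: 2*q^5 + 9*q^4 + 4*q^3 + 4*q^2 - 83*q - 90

(2*q + 9)*(q + 1)*(q - 2)*(q^2 + q + 5)

Testing divisors of the constant over divisors of the leading coefficient, q = -1 is a root, giving the factor (q + 1) and quotient 2*q^4 + 7*q^3 - 3*q^2 + 7*q - 90.
Next, q = -9/2 is a root, so (2*q + 9) divides it; the quotient is q^3 - q^2 + 3*q - 10.
Continuing, q = 2 is a root, so (q - 2) divides it; the quotient is q^2 + q + 5.
The quadratic q^2 + q + 5 has discriminant -19 < 0 and is irreducible over ℤ.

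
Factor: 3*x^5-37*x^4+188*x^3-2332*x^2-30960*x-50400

(3*x+14)*(x+2)*(x-15)*(x^2-4*x+120)

Testing divisors of the constant over divisors of the leading coefficient, x = 15 is a root, so (x-15) is a factor; dividing leaves 3*x^4+8*x^3+308*x^2+2288*x+3360.
Next, x = -14/3 is a root, so (3*x+14) is a factor; dividing leaves x^3-2*x^2+112*x+240.
Continuing, x = -2 is a root, so (x+2) divides it; the quotient is x^2-4*x+120.
The quadratic x^2-4*x+120 has discriminant -464 < 0 and is irreducible over ℤ.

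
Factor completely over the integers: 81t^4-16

(3t)⁴ − (2)⁴ = ((3t)² − (2)²)((3t)² + (2)²); the first factor splits again, the second (9t^2+4) is irreducible.

(3t+2)(3t-2)(9t^2+4)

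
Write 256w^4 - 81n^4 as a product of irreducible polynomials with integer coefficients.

(4w - 3n)(4w + 3n)(16w^2 + 9n^2)

(4w)⁴ − (3n)⁴ = ((4w)² − (3n)²)((4w)² + (3n)²); the first factor splits again, the second (16w^2 + 9n^2) is irreducible.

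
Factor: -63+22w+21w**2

Need a pair with product 21·(-63) = -1323 and sum 22: that's 49 and -27.
Split the middle term: 21w**2+49w - 27w-63 = 7w(3w+7) - 9(3w+7).

(3w+7)(7w-9)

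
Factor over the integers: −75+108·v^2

3·(6·v+5)·(6·v−5)

Factor out 3, leaving 36·v^2−25, which is a difference of two squares.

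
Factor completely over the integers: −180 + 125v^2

5(5v + 6)(5v − 6)

Factor out 5, leaving 25v^2 − 36, which is a difference of two squares.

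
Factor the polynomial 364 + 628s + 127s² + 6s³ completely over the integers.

(2s + 13)(3s + 2)(s + 14)

Among the possible rational roots, s = -2/3 is a root, so (3s + 2) is a factor; dividing leaves 2s² + 41s + 182.
The remaining quadratic factors as (2s + 13)(s + 14).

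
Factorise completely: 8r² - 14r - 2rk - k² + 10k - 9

(2r - k + 1)(4r + k - 9)

Group: 4r(2r - k + 1) + (k - 9)(2r - k + 1); both groups contain (2r - k + 1).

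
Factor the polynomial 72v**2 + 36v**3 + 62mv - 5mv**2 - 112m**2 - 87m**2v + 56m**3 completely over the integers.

Group: 7m(8m**2 - 17mv - 16m + 9v**2 + 18v) + 4v(8m**2 - 17mv - 16m + 9v**2 + 18v); both groups contain (8m**2 - 17mv - 16m + 9v**2 + 18v), so (7m + 4v) is a factor with cofactor 8m**2 - 17mv - 16m + 9v**2 + 18v.
The cofactor groups again: 8m**2 - 17mv - 16m + 9v**2 + 18v = m(8m - 9v) + (-v - 2)(8m - 9v); both groups contain (8m - 9v), giving (m - v - 2)(8m - 9v).

(7m + 4v)(8m - 9v)(m - v - 2)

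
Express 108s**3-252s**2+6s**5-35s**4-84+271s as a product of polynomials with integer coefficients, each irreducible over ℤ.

Among the possible rational roots, s = 3 is a root, so (s-3) divides it; the quotient is 6s**4-17s**3+57s**2-81s+28.
Continuing, s = 1/2 is a root, so (2s-1) is a factor; dividing leaves 3s**3-7s**2+25s-28.
Next, s = 4/3 is a root, so (3s-4) divides it; the quotient is s**2-s+7.
The quadratic s**2-s+7 has discriminant -27 < 0 and is irreducible over ℤ.

(2s-1)(3s-4)(s-3)(s**2-s+7)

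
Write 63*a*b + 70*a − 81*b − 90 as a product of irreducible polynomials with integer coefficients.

(7*a − 9)*(9*b + 10)

Group as (63*a*b + 70*a) + (−81*b − 90) = 7*a*(9*b + 10) − 9*(9*b + 10).
Both groups share the factor (9*b + 10).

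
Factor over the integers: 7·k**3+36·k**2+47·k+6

By the rational root theorem, k = −3 is a root, giving the factor (k+3) and quotient 7·k**2+15·k+2.
The remaining quadratic factors as (7·k+1)(k+2).

(7·k+1)·(k+2)·(k+3)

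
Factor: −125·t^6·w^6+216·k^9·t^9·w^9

t^6·w^6·(6·k^3·t·w−5)·(36·k^6·t^2·w^2+30·k^3·t·w+25)

Pull out the common factor t^6·w^6, leaving 216·k^9·t^3·w^3−125.
Recognize a difference of cubes with the parts 6·k^3·t·w and 5.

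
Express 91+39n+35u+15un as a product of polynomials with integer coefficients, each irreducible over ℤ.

(3n+7)(5u+13)

Group as (15un+35u) + (39n+91) = 5u(3n+7) + 13(3n+7).
Both groups share the factor (3n+7).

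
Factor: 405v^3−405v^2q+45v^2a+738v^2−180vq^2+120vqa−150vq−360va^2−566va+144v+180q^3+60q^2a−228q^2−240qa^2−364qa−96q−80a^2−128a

Group: 9v(45v^2−15vq+45va+82v−30q^2+30qa+38q+10a+16) + (−6q−8a)(45v^2−15vq+45va+82v−30q^2+30qa+38q+10a+16); both groups contain (45v^2−15vq+45va+82v−30q^2+30qa+38q+10a+16), so (9v−6q−8a) is a factor with cofactor 45v^2−15vq+45va+82v−30q^2+30qa+38q+10a+16.
The cofactor groups again: 45v^2−15vq+45va+82v−30q^2+30qa+38q+10a+16 = 9v(5v−5q+5a+8) + (6q+2)(5v−5q+5a+8); both groups contain (5v−5q+5a+8), giving (9v+6q+2)(5v−5q+5a+8).

(9v−6q−8a)(5v−5q+5a+8)(9v+6q+2)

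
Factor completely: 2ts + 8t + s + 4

Group as (2ts + 8t) + (s + 4) = 2t(s + 4) + (s + 4).
Both groups share the factor (s + 4).

(2t + 1)(s + 4)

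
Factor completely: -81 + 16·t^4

(2·t + 3)·(2·t - 3)·(4·t^2 + 9)

(2·t)⁴ − (3)⁴ = ((2·t)² − (3)²)((2·t)² + (3)²); the first factor splits again, the second (4·t^2 + 9) is irreducible.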